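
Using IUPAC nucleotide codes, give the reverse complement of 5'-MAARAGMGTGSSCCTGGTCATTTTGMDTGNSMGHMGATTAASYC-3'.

Standard pairs A↔T, G↔C; ambiguity codes pair R↔Y, M↔K, S↔S, D↔H, N↔N. Complement (KTTYTCKCACSSGGACCAGTAAAACKHACNSKCDKCTAATTSRG), then reverse for 5'→3'.

5′-GRSTTAATCKDCKSNCAHKCAAAATGACCAGGSSCACKCTYTTK-3′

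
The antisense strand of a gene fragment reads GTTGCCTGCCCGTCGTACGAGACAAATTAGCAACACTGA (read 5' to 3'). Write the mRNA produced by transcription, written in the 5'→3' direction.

The mRNA has the sequence of the coding strand (reverse complement of the template) with T→U. Reverse complement of GTTGCCTGCCCGTCGTACGAGACAAATTAGCAACACTGA is TCAGTGTTGCTAATTTGTCTCGTACGACGGGCAGGCAAC; then T→U.

5'-UCAGUGUUGCUAAUUUGUCUCGUACGACGGGCAGGCAAC-3'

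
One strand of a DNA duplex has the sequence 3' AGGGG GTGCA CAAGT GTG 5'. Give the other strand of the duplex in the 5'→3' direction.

5'-TCCCCCACGTGTTCACAC-3'

The strand is given 3'→5', so its complement runs 5'→3' in the same left-to-right order: pair each base A↔T, G↔C.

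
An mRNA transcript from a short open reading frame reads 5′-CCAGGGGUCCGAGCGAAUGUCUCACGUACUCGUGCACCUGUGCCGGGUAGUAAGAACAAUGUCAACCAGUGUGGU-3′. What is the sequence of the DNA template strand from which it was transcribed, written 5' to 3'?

5′-ACCACACTGGTTGACATTGTTCTTACTACCCGGCACAGGTGCACGAGTACGTGAGACATTCGCTCGGACCCCTGG-3′

Replace U with T to get the coding DNA strand: CCAGGGGTCCGAGCGAATGTCTCACGTACTCGTGCACCTGTGCCGGGTAGTAAGAACAATGTCAACCAGTGTGGT. The template strand is its reverse complement (complement GGTCCCCAGGCTCGCTTACAGAGTGCATGAGCACGTGGACACGGCCCATCATTCTTGTTACAGTTGGTCACACCA, then reverse).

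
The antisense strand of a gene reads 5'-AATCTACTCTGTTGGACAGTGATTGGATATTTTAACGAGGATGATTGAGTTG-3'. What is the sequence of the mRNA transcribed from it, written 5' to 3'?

RNA polymerase reads the template 3'→5' and synthesizes mRNA 5'→3' by base-pairing (A→U, T→A, G↔C). The complement of the template is TTAGATGAGACAACCTGTCACTAACCTATAAAATTGCTCCTACTAACTCAAC; antiparallel, so 5'→3' the coding strand is CAACTCAATCATCCTCGTTAAAATATCCAATCACTGTCCAACAGAGTAGATT. Replace T with U for the mRNA.

5'-CAACUCAAUCAUCCUCGUUAAAAUAUCCAAUCACUGUCCAACAGAGUAGAUU-3'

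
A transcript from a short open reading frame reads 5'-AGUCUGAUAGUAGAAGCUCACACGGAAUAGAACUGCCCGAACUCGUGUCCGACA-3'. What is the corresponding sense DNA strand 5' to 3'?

5'-AGTCTGATAGTAGAAGCTCACACGGAATAGAACTGCCCGAACTCGTGTCCGACA-3'

The coding DNA strand has the same 5'→3' sequence as the mRNA with U replaced by T.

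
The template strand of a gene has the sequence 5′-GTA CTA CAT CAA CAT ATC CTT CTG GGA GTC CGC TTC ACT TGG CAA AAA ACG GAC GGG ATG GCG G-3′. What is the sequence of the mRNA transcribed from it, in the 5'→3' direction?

5'-CCGCCAUCCCGUCCGUUUUUUGCCAAGUGAAGCGGACUCCCAGAAGGAUAUGUUGAUGUAGUAC-3'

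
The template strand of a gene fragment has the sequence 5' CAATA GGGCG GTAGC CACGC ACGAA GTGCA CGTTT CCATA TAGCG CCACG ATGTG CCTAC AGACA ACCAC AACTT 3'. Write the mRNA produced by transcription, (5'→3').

The mRNA has the sequence of the coding strand (reverse complement of the template) with T→U. Reverse complement of CAATAGGGCGGTAGCCACGCACGAAGTGCACGTTTCCATATAGCGCCACGATGTGCCTACAGACAACCACAACTT is AAGTTGTGGTTGTCTGTAGGCACATCGTGGCGCTATATGGAAACGTGCACTTCGTGCGTGGCTACCGCCCTATTG; then T→U.

5'-AAGUUGUGGUUGUCUGUAGGCACAUCGUGGCGCUAUAUGGAAACGUGCACUUCGUGCGUGGCUACCGCCCUAUUG-3'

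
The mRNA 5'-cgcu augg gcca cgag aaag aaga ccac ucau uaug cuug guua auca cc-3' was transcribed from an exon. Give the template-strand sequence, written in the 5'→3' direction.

Replace U with T to get the coding DNA strand: CGCTATGGGCCACGAGAAAGAAGACCACTCATTATGCTTGGTTAATCACC. The template strand is its reverse complement (complement GCGATACCCGGTGCTCTTTCTTCTGGTGAGTAATACGAACCAATTAGTGG, then reverse).

5′-GGTGATTAACCAAGCATAATGAGTGGTCTTCTTTCTCGTGGCCCATAGCG-3′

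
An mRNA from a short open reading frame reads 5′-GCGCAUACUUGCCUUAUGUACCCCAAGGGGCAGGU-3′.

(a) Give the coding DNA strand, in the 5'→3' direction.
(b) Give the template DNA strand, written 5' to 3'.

(a) 5'-GCGCATACTTGCCTTATGTACCCCAAGGGGCAGGT-3'
(b) 5'-ACCTGCCCCTTGGGGTACATAAGGCAAGTATGCGC-3'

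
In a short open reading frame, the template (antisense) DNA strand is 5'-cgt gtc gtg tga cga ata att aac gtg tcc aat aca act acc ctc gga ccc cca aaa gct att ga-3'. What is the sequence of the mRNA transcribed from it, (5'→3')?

5'-UCAAUAGCUUUUGGGGGUCCGAGGGUAGUUGUAUUGGACACGUUAAUUAUUCGUCACACGACACG-3'

The mRNA has the sequence of the coding strand (reverse complement of the template) with T→U. Reverse complement of CGTGTCGTGTGACGAATAATTAACGTGTCCAATACAACTACCCTCGGACCCCCAAAAGCTATTGA is TCAATAGCTTTTGGGGGTCCGAGGGTAGTTGTATTGGACACGTTAATTATTCGTCACACGACACG; then T→U.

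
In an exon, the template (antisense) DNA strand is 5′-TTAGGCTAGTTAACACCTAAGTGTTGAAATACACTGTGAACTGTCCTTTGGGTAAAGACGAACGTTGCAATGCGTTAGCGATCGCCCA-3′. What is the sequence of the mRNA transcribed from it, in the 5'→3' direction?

5'-UGGGCGAUCGCUAACGCAUUGCAACGUUCGUCUUUACCCAAAGGACAGUUCACAGUGUAUUUCAACACUUAGGUGUUAACUAGCCUAA-3'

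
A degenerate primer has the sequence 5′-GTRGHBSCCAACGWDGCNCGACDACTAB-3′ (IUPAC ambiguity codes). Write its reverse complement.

5'-VTAGTHGTCGNGCHWCGTTGGSVDCYAC-3'

Standard pairs A↔T, G↔C; ambiguity codes pair R↔Y, W↔W, S↔S, B↔V, D↔H, N↔N. Complement (CAYCDVSGGTTGCWHCGNGCTGHTGATV), then reverse for 5'→3'.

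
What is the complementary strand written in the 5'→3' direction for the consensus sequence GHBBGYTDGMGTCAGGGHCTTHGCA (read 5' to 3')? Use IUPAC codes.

Standard pairs A↔T, G↔C; ambiguity codes pair Y↔R, M↔K, B↔V, D↔H. Complement (CDVVCRAHCKCAGTCCCDGAADCGT), then reverse for 5'→3'.

5'-TGCDAAGDCCCTGACKCHARCVVDC-3'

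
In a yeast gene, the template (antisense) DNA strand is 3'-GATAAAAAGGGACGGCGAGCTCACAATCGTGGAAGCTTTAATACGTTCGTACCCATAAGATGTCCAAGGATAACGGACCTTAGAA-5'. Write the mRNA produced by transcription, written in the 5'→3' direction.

Reading the template 3'→5' as shown, RNA polymerase pairs each base (A→U, T→A, G↔C) to build mRNA 5'→3' directly.

5′-CUAUUUUUCCCUGCCGCUCGAGUGUUAGCACCUUCGAAAUUAUGCAAGCAUGGGUAUUCUACAGGUUCCUAUUGCCUGGAAUCUU-3′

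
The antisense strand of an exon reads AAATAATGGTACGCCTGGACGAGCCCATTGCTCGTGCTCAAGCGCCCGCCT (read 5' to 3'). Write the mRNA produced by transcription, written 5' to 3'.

5'-AGGCGGGCGCUUGAGCACGAGCAAUGGGCUCGUCCAGGCGUACCAUUAUUU-3'

RNA polymerase reads the template 3'→5' and synthesizes mRNA 5'→3' by base-pairing (A→U, T→A, G↔C). The complement of the template is TTTATTACCATGCGGACCTGCTCGGGTAACGAGCACGAGTTCGCGGGCGGA; antiparallel, so 5'→3' the coding strand is AGGCGGGCGCTTGAGCACGAGCAATGGGCTCGTCCAGGCGTACCATTATTT. Replace T with U for the mRNA.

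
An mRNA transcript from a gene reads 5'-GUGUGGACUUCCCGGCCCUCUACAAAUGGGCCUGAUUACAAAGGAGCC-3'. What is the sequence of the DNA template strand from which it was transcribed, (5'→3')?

5'-GGCTCCTTTGTAATCAGGCCCATTTGTAGAGGGCCGGGAAGTCCACAC-3'

Replace U with T to get the coding DNA strand: GTGTGGACTTCCCGGCCCTCTACAAATGGGCCTGATTACAAAGGAGCC. The template strand is its reverse complement (complement CACACCTGAAGGGCCGGGAGATGTTTACCCGGACTAATGTTTCCTCGG, then reverse).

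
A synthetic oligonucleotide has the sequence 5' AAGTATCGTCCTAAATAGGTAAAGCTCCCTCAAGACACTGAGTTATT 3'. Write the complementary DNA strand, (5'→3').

Pairing A↔T and G↔C gives TTCATAGCAGGATTTATCCATTTCGAGGGAGTTCTGTGACTCAATAA, running 3'→5'. Reverse for the 5'→3' convention.

5'-AATAACTCAGTGTCTTGAGGGAGCTTTACCTATTTAGGACGATACTT-3'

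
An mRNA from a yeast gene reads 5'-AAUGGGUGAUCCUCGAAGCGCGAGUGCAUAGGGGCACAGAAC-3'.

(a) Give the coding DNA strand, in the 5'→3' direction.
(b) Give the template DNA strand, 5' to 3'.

(a) The coding strand matches the mRNA with U→T.
(b) The template strand is the reverse complement of the coding strand.

(a) 5'-AATGGGTGATCCTCGAAGCGCGAGTGCATAGGGGCACAGAAC-3'
(b) 5′-GTTCTGTGCCCCTATGCACTCGCGCTTCGAGGATCACCCATT-3′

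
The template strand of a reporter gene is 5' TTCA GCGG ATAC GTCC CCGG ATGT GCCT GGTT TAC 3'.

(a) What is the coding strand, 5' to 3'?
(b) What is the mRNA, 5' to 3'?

(a) 5'-GTAAACCAGGCACATCCGGGGACGTATCCGCTGAA-3'
(b) 5'-GUAAACCAGGCACAUCCGGGGACGUAUCCGCUGAA-3'

(a) The coding strand is the reverse complement of the template: complement AAGTCGCCTATGCAGGGGCCTACACGGACCAAATG, then reverse.
(b) mRNA has the coding-strand sequence with T→U.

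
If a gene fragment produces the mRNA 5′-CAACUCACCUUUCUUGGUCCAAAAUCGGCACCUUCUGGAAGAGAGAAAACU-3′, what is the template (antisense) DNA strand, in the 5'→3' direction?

5′-AGTTTTCTCTCTTCCAGAAGGTGCCGATTTTGGACCAAGAAAGGTGAGTTG-3′

Replace U with T to get the coding DNA strand: CAACTCACCTTTCTTGGTCCAAAATCGGCACCTTCTGGAAGAGAGAAAACT. The template strand is its reverse complement (complement GTTGAGTGGAAAGAACCAGGTTTTAGCCGTGGAAGACCTTCTCTCTTTTGA, then reverse).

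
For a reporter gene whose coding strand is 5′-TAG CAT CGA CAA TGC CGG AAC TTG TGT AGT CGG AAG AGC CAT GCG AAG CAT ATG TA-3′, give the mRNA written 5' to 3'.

5'-UAGCAUCGACAAUGCCGGAACUUGUGUAGUCGGAAGAGCCAUGCGAAGCAUAUGUA-3'

mRNA has the coding-strand sequence with U in place of T.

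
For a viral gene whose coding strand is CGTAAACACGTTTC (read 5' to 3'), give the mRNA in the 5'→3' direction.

5'-CGUAAACACGUUUC-3'

The mRNA is synthesized from the template strand, so it matches the coding strand with T replaced by U.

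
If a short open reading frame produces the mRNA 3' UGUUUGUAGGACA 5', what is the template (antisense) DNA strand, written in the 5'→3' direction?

5'-ACAAACATCCTGT-3'

Written 5'→3' the mRNA is ACAGGAUGUUUGU, so the coding DNA strand is ACAGGATGTTTGT. The template is its reverse complement.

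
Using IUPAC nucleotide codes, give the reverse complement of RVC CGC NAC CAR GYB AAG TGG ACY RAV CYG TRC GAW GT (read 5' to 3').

Standard pairs A↔T, G↔C; ambiguity codes pair R↔Y, W↔W, B↔V, N↔N. Complement (YBGGCGNTGGTYCRVTTCACCTGRYTBGRCAYGCTWCA), then reverse for 5'→3'.

5'-ACWTCGYACRGBTYRGTCCACTTVRCYTGGTNGCGGBY-3'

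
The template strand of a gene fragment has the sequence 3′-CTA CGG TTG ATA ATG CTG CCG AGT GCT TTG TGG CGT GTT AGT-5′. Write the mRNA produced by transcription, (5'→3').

Reading the template 3'→5' as shown, RNA polymerase pairs each base (A→U, T→A, G↔C) to build mRNA 5'→3' directly.

5'-GAUGCCAACUAUUACGACGGCUCACGAAACACCGCACAAUCA-3'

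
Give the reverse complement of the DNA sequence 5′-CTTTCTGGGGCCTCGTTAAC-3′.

Reading the sequence 3'→5' and pairing each base (A↔T, G↔C) gives the reverse complement directly.

5'-GTTAACGAGGCCCCAGAAAG-3'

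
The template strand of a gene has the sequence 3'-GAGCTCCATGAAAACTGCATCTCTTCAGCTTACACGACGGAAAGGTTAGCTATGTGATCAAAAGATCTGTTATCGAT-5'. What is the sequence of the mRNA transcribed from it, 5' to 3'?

Reading the template 3'→5' as shown, RNA polymerase pairs each base (A→U, T→A, G↔C) to build mRNA 5'→3' directly.

5′-CUCGAGGUACUUUUGACGUAGAGAAGUCGAAUGUGCUGCCUUUCCAAUCGAUACACUAGUUUUCUAGACAAUAGCUA-3′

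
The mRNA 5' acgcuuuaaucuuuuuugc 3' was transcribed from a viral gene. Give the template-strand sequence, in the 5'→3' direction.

5'-GCAAAAAAGATTAAAGCGT-3'

Replace U with T to get the coding DNA strand: ACGCTTTAATCTTTTTTGC. The template strand is its reverse complement (complement TGCGAAATTAGAAAAAACG, then reverse).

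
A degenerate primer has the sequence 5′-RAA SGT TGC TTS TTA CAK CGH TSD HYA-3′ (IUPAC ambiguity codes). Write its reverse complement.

5'-TRDHSADCGMTGTAASAAGCAACSTTY-3'

Standard pairs A↔T, G↔C; ambiguity codes pair R↔Y, K↔M, S↔S, D↔H. Complement (YTTSCAACGAASAATGTMGCDASHDRT), then reverse for 5'→3'.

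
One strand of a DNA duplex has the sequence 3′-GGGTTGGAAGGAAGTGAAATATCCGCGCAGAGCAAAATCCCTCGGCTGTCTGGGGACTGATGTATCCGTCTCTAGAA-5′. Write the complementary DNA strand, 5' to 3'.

5'-CCCAACCTTCCTTCACTTTATAGGCGCGTCTCGTTTTAGGGAGCCGACAGACCCCTGACTACATAGGCAGAGATCTT-3'

The strand is given 3'→5', so its complement runs 5'→3' in the same left-to-right order: pair each base A↔T, G↔C.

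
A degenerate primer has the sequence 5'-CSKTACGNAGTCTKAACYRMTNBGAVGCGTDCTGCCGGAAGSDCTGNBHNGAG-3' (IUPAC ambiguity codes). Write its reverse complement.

5'-CTCNDVNCAGHSCTTCCGGCAGHACGCBTCVNAKYRGTTMAGACTNCGTAMSG-3'

Standard pairs A↔T, G↔C; ambiguity codes pair R↔Y, M↔K, S↔S, B↔V, D↔H, N↔N. Complement (GSMATGCNTCAGAMTTGRYKANVCTBCGCAHGACGGCCTTCSHGACNVDNCTC), then reverse for 5'→3'.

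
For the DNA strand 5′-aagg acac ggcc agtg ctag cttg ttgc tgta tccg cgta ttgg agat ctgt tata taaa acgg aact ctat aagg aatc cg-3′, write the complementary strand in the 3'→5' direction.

3′-TTCCTGTGCCGGTCACGATCGAACAACGACATAGGCGCATAACCTCTAGACAATATATTTTGCCTTGAGATATTCCTTAGGC-5′

Base-pairing A↔T, G↔C gives the complement. The complementary strand is antiparallel, so paired with a 5'→3' strand it runs 3'→5'.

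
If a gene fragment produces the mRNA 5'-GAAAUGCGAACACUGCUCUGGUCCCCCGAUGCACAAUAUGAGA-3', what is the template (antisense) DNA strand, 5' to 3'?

Replace U with T to get the coding DNA strand: GAAATGCGAACACTGCTCTGGTCCCCCGATGCACAATATGAGA. The template strand is its reverse complement (complement CTTTACGCTTGTGACGAGACCAGGGGGCTACGTGTTATACTCT, then reverse).

5'-TCTCATATTGTGCATCGGGGGACCAGAGCAGTGTTCGCATTTC-3'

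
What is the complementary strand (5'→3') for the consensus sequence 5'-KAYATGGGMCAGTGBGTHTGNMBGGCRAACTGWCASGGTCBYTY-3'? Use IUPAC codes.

5'-RARVGACCSTGWCAGTTYGCCVKNCADACVCACTGKCCCATRTM-3'

Standard pairs A↔T, G↔C; ambiguity codes pair R↔Y, M↔K, W↔W, S↔S, B↔V, H↔D, N↔N. Complement (MTRTACCCKGTCACVCADACNKVCCGYTTGACWGTSCCAGVRAR), then reverse for 5'→3'.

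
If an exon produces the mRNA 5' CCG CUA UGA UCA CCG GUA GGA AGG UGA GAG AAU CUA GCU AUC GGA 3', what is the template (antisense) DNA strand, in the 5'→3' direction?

5′-TCCGATAGCTAGATTCTCTCACCTTCCTACCGGTGATCATAGCGG-3′

Replace U with T to get the coding DNA strand: CCGCTATGATCACCGGTAGGAAGGTGAGAGAATCTAGCTATCGGA. The template strand is its reverse complement (complement GGCGATACTAGTGGCCATCCTTCCACTCTCTTAGATCGATAGCCT, then reverse).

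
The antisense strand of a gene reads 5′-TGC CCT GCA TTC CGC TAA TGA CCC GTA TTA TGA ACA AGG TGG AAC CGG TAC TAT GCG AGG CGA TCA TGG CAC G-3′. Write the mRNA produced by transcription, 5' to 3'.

5′-CGUGCCAUGAUCGCCUCGCAUAGUACCGGUUCCACCUUGUUCAUAAUACGGGUCAUUAGCGGAAUGCAGGGCA-3′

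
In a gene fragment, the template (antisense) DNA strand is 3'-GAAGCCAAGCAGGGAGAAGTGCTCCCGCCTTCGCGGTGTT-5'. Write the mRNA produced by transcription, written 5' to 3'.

5'-CUUCGGUUCGUCCCUCUUCACGAGGGCGGAAGCGCCACAA-3'

Reading the template 3'→5' as shown, RNA polymerase pairs each base (A→U, T→A, G↔C) to build mRNA 5'→3' directly.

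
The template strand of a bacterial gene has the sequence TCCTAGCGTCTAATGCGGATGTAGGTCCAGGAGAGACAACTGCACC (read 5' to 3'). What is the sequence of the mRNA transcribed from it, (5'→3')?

5'-GGUGCAGUUGUCUCUCCUGGACCUACAUCCGCAUUAGACGCUAGGA-3'

The mRNA has the sequence of the coding strand (reverse complement of the template) with T→U. Reverse complement of TCCTAGCGTCTAATGCGGATGTAGGTCCAGGAGAGACAACTGCACC is GGTGCAGTTGTCTCTCCTGGACCTACATCCGCATTAGACGCTAGGA; then T→U.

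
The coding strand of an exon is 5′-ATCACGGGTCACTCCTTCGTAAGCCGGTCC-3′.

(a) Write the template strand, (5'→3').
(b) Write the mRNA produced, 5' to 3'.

(a) 5'-GGACCGGCTTACGAAGGAGTGACCCGTGAT-3'
(b) 5'-AUCACGGGUCACUCCUUCGUAAGCCGGUCC-3'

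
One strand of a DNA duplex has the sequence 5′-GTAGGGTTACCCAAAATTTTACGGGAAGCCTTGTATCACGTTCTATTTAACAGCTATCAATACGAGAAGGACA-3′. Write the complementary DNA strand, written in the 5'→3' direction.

Pairing A↔T and G↔C gives CATCCCAATGGGTTTTAAAATGCCCTTCGGAACATAGTGCAAGATAAATTGTCGATAGTTATGCTCTTCCTGT, running 3'→5'. Reverse for the 5'→3' convention.

5'-TGTCCTTCTCGTATTGATAGCTGTTAAATAGAACGTGATACAAGGCTTCCCGTAAAATTTTGGGTAACCCTAC-3'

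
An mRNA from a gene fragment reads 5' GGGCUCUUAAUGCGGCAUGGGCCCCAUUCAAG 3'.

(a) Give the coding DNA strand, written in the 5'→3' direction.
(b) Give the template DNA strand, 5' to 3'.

(a) The coding strand matches the mRNA with U→T.
(b) The template strand is the reverse complement of the coding strand.

(a) 5′-GGGCTCTTAATGCGGCATGGGCCCCATTCAAG-3′
(b) 5'-CTTGAATGGGGCCCATGCCGCATTAAGAGCCC-3'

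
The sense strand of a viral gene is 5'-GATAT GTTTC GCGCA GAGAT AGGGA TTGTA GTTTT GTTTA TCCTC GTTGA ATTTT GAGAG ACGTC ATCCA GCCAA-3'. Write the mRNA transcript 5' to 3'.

The mRNA is synthesized from the template strand, so it matches the coding strand with T replaced by U.

5'-GAUAUGUUUCGCGCAGAGAUAGGGAUUGUAGUUUUGUUUAUCCUCGUUGAAUUUUGAGAGACGUCAUCCAGCCAA-3'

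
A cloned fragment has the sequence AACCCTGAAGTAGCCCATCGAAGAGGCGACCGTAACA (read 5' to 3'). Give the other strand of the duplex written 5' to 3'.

5'-TGTTACGGTCGCCTCTTCGATGGGCTACTTCAGGGTT-3'

The complement of AACCCTGAAGTAGCCCATCGAAGAGGCGACCGTAACA is TTGGGACTTCATCGGGTAGCTTCTCCGCTGGCATTGT (A↔T, G↔C). DNA strands are antiparallel, so the complementary strand runs 3'→5'; reversing gives the 5'→3' form.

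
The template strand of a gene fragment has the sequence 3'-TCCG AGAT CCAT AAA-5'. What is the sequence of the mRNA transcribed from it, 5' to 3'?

5'-AGGCUCUAGGUAUUU-3'

Reading the template 3'→5' as shown, RNA polymerase pairs each base (A→U, T→A, G↔C) to build mRNA 5'→3' directly.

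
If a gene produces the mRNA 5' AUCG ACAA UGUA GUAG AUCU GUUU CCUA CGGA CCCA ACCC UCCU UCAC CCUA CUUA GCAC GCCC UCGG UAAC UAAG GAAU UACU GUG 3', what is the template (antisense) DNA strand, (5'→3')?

Replace U with T to get the coding DNA strand: ATCGACAATGTAGTAGATCTGTTTCCTACGGACCCAACCCTCCTTCACCCTACTTAGCACGCCCTCGGTAACTAAGGAATTACTGTG. The template strand is its reverse complement (complement TAGCTGTTACATCATCTAGACAAAGGATGCCTGGGTTGGGAGGAAGTGGGATGAATCGTGCGGGAGCCATTGATTCCTTAATGACAC, then reverse).

5'-CACAGTAATTCCTTAGTTACCGAGGGCGTGCTAAGTAGGGTGAAGGAGGGTTGGGTCCGTAGGAAACAGATCTACTACATTGTCGAT-3'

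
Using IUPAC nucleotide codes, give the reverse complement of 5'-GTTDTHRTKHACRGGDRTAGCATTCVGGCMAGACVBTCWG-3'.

5'-CWGAVBGTCTKGCCBGAATGCTAYHCCYGTDMAYDAHAAC-3'

Standard pairs A↔T, G↔C; ambiguity codes pair R↔Y, M↔K, W↔W, B↔V, D↔H. Complement (CAAHADYAMDTGYCCHYATCGTAAGBCCGKTCTGBVAGWC), then reverse for 5'→3'.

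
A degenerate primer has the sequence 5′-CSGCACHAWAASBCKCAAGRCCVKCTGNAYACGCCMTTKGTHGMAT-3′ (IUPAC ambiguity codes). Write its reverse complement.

Standard pairs A↔T, G↔C; ambiguity codes pair R↔Y, M↔K, W↔W, S↔S, B↔V, H↔D, N↔N. Complement (GSCGTGDTWTTSVGMGTTCYGGBMGACNTRTGCGGKAAMCADCKTA), then reverse for 5'→3'.

5'-ATKCDACMAAKGGCGTRTNCAGMBGGYCTTGMGVSTTWTDGTGCSG-3'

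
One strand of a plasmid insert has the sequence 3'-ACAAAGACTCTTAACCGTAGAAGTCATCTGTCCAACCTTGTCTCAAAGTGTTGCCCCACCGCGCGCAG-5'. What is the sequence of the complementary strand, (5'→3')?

The strand is given 3'→5', so its complement runs 5'→3' in the same left-to-right order: pair each base A↔T, G↔C.

5'-TGTTTCTGAGAATTGGCATCTTCAGTAGACAGGTTGGAACAGAGTTTCACAACGGGGTGGCGCGCGTC-3'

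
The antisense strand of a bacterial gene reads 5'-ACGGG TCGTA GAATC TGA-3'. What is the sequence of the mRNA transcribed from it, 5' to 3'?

The mRNA has the sequence of the coding strand (reverse complement of the template) with T→U. Reverse complement of ACGGGTCGTAGAATCTGA is TCAGATTCTACGACCCGT; then T→U.

5'-UCAGAUUCUACGACCCGU-3'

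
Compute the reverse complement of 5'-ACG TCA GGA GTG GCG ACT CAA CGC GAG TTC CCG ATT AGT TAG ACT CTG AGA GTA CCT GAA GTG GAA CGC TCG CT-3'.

Complement each base (A↔T, G↔C): TGCAGTCCTCACCGCTGAGTTGCGCTCAAGGGCTAATCAATCTGAGACTCTCATGGACTTCACCTTGCGAGCGA. Then reverse.

5′-AGCGAGCGTTCCACTTCAGGTACTCTCAGAGTCTAACTAATCGGGAACTCGCGTTGAGTCGCCACTCCTGACGT-3′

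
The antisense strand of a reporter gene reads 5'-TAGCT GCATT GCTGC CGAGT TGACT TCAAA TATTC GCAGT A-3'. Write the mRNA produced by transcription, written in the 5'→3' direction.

5'-UACUGCGAAUAUUUGAAGUCAACUCGGCAGCAAUGCAGCUA-3'

The mRNA has the sequence of the coding strand (reverse complement of the template) with T→U. Reverse complement of TAGCTGCATTGCTGCCGAGTTGACTTCAAATATTCGCAGTA is TACTGCGAATATTTGAAGTCAACTCGGCAGCAATGCAGCTA; then T→U.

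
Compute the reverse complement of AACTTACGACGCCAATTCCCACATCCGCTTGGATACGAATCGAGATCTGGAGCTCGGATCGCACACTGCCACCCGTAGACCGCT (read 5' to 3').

5'-AGCGGTCTACGGGTGGCAGTGTGCGATCCGAGCTCCAGATCTCGATTCGTATCCAAGCGGATGTGGGAATTGGCGTCGTAAGTT-3'

Reading the sequence 3'→5' and pairing each base (A↔T, G↔C) gives the reverse complement directly.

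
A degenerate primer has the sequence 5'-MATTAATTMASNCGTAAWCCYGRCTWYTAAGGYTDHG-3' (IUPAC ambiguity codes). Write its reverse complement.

Standard pairs A↔T, G↔C; ambiguity codes pair R↔Y, M↔K, W↔W, S↔S, D↔H, N↔N. Complement (KTAATTAAKTSNGCATTWGGRCYGAWRATTCCRAHDC), then reverse for 5'→3'.

5'-CDHARCCTTARWAGYCRGGWTTACGNSTKAATTAATK-3'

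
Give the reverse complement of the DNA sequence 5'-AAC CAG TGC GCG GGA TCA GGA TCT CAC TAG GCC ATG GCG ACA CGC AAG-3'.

5'-CTTGCGTGTCGCCATGGCCTAGTGAGATCCTGATCCCGCGCACTGGTT-3'

Reading the sequence 3'→5' and pairing each base (A↔T, G↔C) gives the reverse complement directly.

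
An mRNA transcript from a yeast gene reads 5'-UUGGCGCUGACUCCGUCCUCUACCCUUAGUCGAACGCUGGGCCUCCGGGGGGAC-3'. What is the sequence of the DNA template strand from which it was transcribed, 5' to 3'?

5'-GTCCCCCCGGAGGCCCAGCGTTCGACTAAGGGTAGAGGACGGAGTCAGCGCCAA-3'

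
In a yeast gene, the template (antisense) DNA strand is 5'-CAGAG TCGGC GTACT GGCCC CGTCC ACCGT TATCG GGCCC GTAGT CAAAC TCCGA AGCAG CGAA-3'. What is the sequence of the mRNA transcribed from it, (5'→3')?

5'-UUCGCUGCUUCGGAGUUUGACUACGGGCCCGAUAACGGUGGACGGGGCCAGUACGCCGACUCUG-3'

The mRNA has the sequence of the coding strand (reverse complement of the template) with T→U. Reverse complement of CAGAGTCGGCGTACTGGCCCCGTCCACCGTTATCGGGCCCGTAGTCAAACTCCGAAGCAGCGAA is TTCGCTGCTTCGGAGTTTGACTACGGGCCCGATAACGGTGGACGGGGCCAGTACGCCGACTCTG; then T→U.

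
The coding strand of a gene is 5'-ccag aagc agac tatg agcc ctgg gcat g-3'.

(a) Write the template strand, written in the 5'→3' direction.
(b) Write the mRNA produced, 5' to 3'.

(a) The template strand is the reverse complement of the coding strand: complement GGTCTTCGTCTGATACTCGGGACCCGTAC, then reverse.
(b) mRNA matches the coding strand with T→U.

(a) 5'-CATGCCCAGGGCTCATAGTCTGCTTCTGG-3'
(b) 5′-CCAGAAGCAGACUAUGAGCCCUGGGCAUG-3′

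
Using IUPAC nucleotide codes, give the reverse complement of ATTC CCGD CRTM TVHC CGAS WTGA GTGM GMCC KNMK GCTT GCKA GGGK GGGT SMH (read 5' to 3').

5'-DKSACCCMCCCTMGCAAGCMKNMGGKCKCACTCAWSTCGGDBAKAYGHCGGGAAT-3'

Standard pairs A↔T, G↔C; ambiguity codes pair R↔Y, M↔K, W↔W, S↔S, D↔H, V↔B, N↔N. Complement (TAAGGGCHGYAKABDGGCTSWACTCACKCKGGMNKMCGAACGMTCCCMCCCASKD), then reverse for 5'→3'.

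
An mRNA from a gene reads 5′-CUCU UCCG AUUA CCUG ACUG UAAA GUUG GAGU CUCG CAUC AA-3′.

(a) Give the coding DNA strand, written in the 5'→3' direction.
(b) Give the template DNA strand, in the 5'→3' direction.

(a) The coding strand matches the mRNA with U→T.
(b) The template strand is the reverse complement of the coding strand.

(a) 5'-CTCTTCCGATTACCTGACTGTAAAGTTGGAGTCTCGCATCAA-3'
(b) 5'-TTGATGCGAGACTCCAACTTTACAGTCAGGTAATCGGAAGAG-3'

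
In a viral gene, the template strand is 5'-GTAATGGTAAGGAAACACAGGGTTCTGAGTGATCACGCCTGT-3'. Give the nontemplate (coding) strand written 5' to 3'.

5′-ACAGGCGTGATCACTCAGAACCCTGTGTTTCCTTACCATTAC-3′

The coding strand is complementary and antiparallel to the template: take the complement (A↔T, G↔C) and reverse.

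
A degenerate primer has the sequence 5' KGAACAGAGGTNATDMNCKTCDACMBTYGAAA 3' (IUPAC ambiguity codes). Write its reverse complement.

5'-TTTCRAVKGTHGAMGNKHATNACCTCTGTTCM-3'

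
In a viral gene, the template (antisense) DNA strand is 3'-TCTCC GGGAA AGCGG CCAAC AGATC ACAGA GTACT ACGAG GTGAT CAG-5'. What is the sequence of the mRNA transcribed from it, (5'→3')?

Reading the template 3'→5' as shown, RNA polymerase pairs each base (A→U, T→A, G↔C) to build mRNA 5'→3' directly.

5'-AGAGGCCCUUUCGCCGGUUGUCUAGUGUCUCAUGAUGCUCCACUAGUC-3'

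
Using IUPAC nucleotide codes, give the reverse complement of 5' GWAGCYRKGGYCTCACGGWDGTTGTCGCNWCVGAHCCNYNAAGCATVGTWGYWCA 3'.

Standard pairs A↔T, G↔C; ambiguity codes pair R↔Y, K↔M, W↔W, D↔H, V↔B, N↔N. Complement (CWTCGRYMCCRGAGTGCCWHCAACAGCGNWGBCTDGGNRNTTCGTABCAWCRWGT), then reverse for 5'→3'.

5'-TGWRCWACBATGCTTNRNGGDTCBGWNGCGACAACHWCCGTGAGRCCMYRGCTWC-3'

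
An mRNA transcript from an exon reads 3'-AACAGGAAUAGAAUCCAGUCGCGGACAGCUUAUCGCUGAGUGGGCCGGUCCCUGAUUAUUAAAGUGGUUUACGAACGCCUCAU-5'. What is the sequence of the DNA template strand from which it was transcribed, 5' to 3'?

Written 5'→3' the mRNA is UACUCCGCAAGCAUUUGGUGAAAUUAUUAGUCCCUGGCCGGGUGAGUCGCUAUUCGACAGGCGCUGACCUAAGAUAAGGACAA, so the coding DNA strand is TACTCCGCAAGCATTTGGTGAAATTATTAGTCCCTGGCCGGGTGAGTCGCTATTCGACAGGCGCTGACCTAAGATAAGGACAA. The template is its reverse complement.

5'-TTGTCCTTATCTTAGGTCAGCGCCTGTCGAATAGCGACTCACCCGGCCAGGGACTAATAATTTCACCAAATGCTTGCGGAGTA-3'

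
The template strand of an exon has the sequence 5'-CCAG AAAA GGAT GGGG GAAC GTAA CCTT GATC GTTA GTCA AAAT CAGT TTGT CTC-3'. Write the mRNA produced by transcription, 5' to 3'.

5′-GAGACAAACUGAUUUUGACUAACGAUCAAGGUUACGUUCCCCCAUCCUUUUCUGG-3′

RNA polymerase reads the template 3'→5' and synthesizes mRNA 5'→3' by base-pairing (A→U, T→A, G↔C). The complement of the template is GGTCTTTTCCTACCCCCTTGCATTGGAACTAGCAATCAGTTTTAGTCAAACAGAG; antiparallel, so 5'→3' the coding strand is GAGACAAACTGATTTTGACTAACGATCAAGGTTACGTTCCCCCATCCTTTTCTGG. Replace T with U for the mRNA.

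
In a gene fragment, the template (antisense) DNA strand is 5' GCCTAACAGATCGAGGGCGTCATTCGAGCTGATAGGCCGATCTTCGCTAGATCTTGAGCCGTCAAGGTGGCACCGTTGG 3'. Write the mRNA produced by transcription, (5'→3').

5'-CCAACGGUGCCACCUUGACGGCUCAAGAUCUAGCGAAGAUCGGCCUAUCAGCUCGAAUGACGCCCUCGAUCUGUUAGGC-3'

The mRNA has the sequence of the coding strand (reverse complement of the template) with T→U. Reverse complement of GCCTAACAGATCGAGGGCGTCATTCGAGCTGATAGGCCGATCTTCGCTAGATCTTGAGCCGTCAAGGTGGCACCGTTGG is CCAACGGTGCCACCTTGACGGCTCAAGATCTAGCGAAGATCGGCCTATCAGCTCGAATGACGCCCTCGATCTGTTAGGC; then T→U.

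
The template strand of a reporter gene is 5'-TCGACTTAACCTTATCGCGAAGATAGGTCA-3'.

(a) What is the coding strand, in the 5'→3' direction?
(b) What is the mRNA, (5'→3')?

(a) 5'-TGACCTATCTTCGCGATAAGGTTAAGTCGA-3'
(b) 5′-UGACCUAUCUUCGCGAUAAGGUUAAGUCGA-3′

(a) The coding strand is the reverse complement of the template: complement AGCTGAATTGGAATAGCGCTTCTATCCAGT, then reverse.
(b) mRNA has the coding-strand sequence with T→U.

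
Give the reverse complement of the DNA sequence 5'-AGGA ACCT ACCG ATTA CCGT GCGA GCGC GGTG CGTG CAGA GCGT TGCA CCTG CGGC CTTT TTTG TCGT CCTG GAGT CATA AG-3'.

Reading the sequence 3'→5' and pairing each base (A↔T, G↔C) gives the reverse complement directly.

5'-CTTATGACTCCAGGACGACAAAAAAGGCCGCAGGTGCAACGCTCTGCACGCACCGCGCTCGCACGGTAATCGGTAGGTTCCT-3'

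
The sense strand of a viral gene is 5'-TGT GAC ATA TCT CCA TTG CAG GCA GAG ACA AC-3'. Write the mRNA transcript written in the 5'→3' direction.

The mRNA is synthesized from the template strand, so it matches the coding strand with T replaced by U.

5'-UGUGACAUAUCUCCAUUGCAGGCAGAGACAAC-3'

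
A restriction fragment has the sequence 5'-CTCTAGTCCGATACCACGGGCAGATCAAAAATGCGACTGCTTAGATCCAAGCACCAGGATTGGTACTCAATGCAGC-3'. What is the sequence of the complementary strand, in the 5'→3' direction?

5'-GCTGCATTGAGTACCAATCCTGGTGCTTGGATCTAAGCAGTCGCATTTTTGATCTGCCCGTGGTATCGGACTAGAG-3'

The complement of CTCTAGTCCGATACCACGGGCAGATCAAAAATGCGACTGCTTAGATCCAAGCACCAGGATTGGTACTCAATGCAGC is GAGATCAGGCTATGGTGCCCGTCTAGTTTTTACGCTGACGAATCTAGGTTCGTGGTCCTAACCATGAGTTACGTCG (A↔T, G↔C). DNA strands are antiparallel, so the complementary strand runs 3'→5'; reversing gives the 5'→3' form.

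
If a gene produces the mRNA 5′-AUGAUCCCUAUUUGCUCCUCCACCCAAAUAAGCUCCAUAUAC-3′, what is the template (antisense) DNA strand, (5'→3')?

5′-GTATATGGAGCTTATTTGGGTGGAGGAGCAAATAGGGATCAT-3′

Replace U with T to get the coding DNA strand: ATGATCCCTATTTGCTCCTCCACCCAAATAAGCTCCATATAC. The template strand is its reverse complement (complement TACTAGGGATAAACGAGGAGGTGGGTTTATTCGAGGTATATG, then reverse).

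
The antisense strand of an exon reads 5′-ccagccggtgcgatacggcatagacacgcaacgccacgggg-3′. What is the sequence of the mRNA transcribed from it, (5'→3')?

5'-CCCCGUGGCGUUGCGUGUCUAUGCCGUAUCGCACCGGCUGG-3'

RNA polymerase reads the template 3'→5' and synthesizes mRNA 5'→3' by base-pairing (A→U, T→A, G↔C). The complement of the template is GGTCGGCCACGCTATGCCGTATCTGTGCGTTGCGGTGCCCC; antiparallel, so 5'→3' the coding strand is CCCCGTGGCGTTGCGTGTCTATGCCGTATCGCACCGGCTGG. Replace T with U for the mRNA.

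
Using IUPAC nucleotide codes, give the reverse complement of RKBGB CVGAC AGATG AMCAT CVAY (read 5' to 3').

5'-RTBGATGKTCATCTGTCBGVCVMY-3'

Standard pairs A↔T, G↔C; ambiguity codes pair R↔Y, M↔K, B↔V. Complement (YMVCVGBCTGTCTACTKGTAGBTR), then reverse for 5'→3'.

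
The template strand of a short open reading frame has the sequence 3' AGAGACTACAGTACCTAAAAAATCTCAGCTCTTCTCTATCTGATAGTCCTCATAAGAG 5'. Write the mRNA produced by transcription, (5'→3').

Reading the template 3'→5' as shown, RNA polymerase pairs each base (A→U, T→A, G↔C) to build mRNA 5'→3' directly.

5'-UCUCUGAUGUCAUGGAUUUUUUAGAGUCGAGAAGAGAUAGACUAUCAGGAGUAUUCUC-3'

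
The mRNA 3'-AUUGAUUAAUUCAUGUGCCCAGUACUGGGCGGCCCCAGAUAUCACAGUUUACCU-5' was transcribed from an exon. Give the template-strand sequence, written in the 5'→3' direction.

Written 5'→3' the mRNA is UCCAUUUGACACUAUAGACCCCGGCGGGUCAUGACCCGUGUACUUAAUUAGUUA, so the coding DNA strand is TCCATTTGACACTATAGACCCCGGCGGGTCATGACCCGTGTACTTAATTAGTTA. The template is its reverse complement.

5'-TAACTAATTAAGTACACGGGTCATGACCCGCCGGGGTCTATAGTGTCAAATGGA-3'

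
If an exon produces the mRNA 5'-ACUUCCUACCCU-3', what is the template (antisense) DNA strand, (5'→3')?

Replace U with T to get the coding DNA strand: ACTTCCTACCCT. The template strand is its reverse complement (complement TGAAGGATGGGA, then reverse).

5'-AGGGTAGGAAGT-3'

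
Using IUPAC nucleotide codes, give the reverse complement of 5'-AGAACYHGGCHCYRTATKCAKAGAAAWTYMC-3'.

Standard pairs A↔T, G↔C; ambiguity codes pair R↔Y, M↔K, W↔W, H↔D. Complement (TCTTGRDCCGDGRYATAMGTMTCTTTWARKG), then reverse for 5'→3'.

5'-GKRAWTTTCTMTGMATAYRGDGCCDRGTTCT-3'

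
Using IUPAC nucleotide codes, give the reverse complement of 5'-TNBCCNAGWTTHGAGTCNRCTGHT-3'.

5′-ADCAGYNGACTCDAAWCTNGGVNA-3′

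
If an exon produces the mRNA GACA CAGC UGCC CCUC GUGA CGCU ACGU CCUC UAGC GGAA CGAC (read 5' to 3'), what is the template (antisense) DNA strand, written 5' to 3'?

Replace U with T to get the coding DNA strand: GACACAGCTGCCCCTCGTGACGCTACGTCCTCTAGCGGAACGAC. The template strand is its reverse complement (complement CTGTGTCGACGGGGAGCACTGCGATGCAGGAGATCGCCTTGCTG, then reverse).

5'-GTCGTTCCGCTAGAGGACGTAGCGTCACGAGGGGCAGCTGTGTC-3'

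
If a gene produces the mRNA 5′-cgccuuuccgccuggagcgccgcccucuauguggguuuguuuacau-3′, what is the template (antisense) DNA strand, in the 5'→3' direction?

Replace U with T to get the coding DNA strand: CGCCTTTCCGCCTGGAGCGCCGCCCTCTATGTGGGTTTGTTTACAT. The template strand is its reverse complement (complement GCGGAAAGGCGGACCTCGCGGCGGGAGATACACCCAAACAAATGTA, then reverse).

5'-ATGTAAACAAACCCACATAGAGGGCGGCGCTCCAGGCGGAAAGGCG-3'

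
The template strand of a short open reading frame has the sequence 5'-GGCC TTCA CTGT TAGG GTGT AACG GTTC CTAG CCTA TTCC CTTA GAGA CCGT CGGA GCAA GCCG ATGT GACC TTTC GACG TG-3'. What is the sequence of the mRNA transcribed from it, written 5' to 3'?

RNA polymerase reads the template 3'→5' and synthesizes mRNA 5'→3' by base-pairing (A→U, T→A, G↔C). The complement of the template is CCGGAAGTGACAATCCCACATTGCCAAGGATCGGATAAGGGAATCTCTGGCAGCCTCGTTCGGCTACACTGGAAAGCTGCAC; antiparallel, so 5'→3' the coding strand is CACGTCGAAAGGTCACATCGGCTTGCTCCGACGGTCTCTAAGGGAATAGGCTAGGAACCGTTACACCCTAACAGTGAAGGCC. Replace T with U for the mRNA.

5'-CACGUCGAAAGGUCACAUCGGCUUGCUCCGACGGUCUCUAAGGGAAUAGGCUAGGAACCGUUACACCCUAACAGUGAAGGCC-3'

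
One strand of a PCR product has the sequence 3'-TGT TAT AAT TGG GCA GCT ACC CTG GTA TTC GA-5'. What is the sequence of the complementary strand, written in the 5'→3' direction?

5'-ACAATATTAACCCGTCGATGGGACCATAAGCT-3'

The strand is given 3'→5', so its complement runs 5'→3' in the same left-to-right order: pair each base A↔T, G↔C.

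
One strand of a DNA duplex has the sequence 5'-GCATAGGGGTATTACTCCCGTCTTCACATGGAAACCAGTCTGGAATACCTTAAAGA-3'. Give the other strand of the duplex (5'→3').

Pairing A↔T and G↔C gives CGTATCCCCATAATGAGGGCAGAAGTGTACCTTTGGTCAGACCTTATGGAATTTCT, running 3'→5'. Reverse for the 5'→3' convention.

5'-TCTTTAAGGTATTCCAGACTGGTTTCCATGTGAAGACGGGAGTAATACCCCTATGC-3'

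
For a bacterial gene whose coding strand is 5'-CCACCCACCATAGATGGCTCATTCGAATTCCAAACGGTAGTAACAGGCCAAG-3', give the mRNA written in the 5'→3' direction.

The mRNA is synthesized from the template strand, so it matches the coding strand with T replaced by U.

5'-CCACCCACCAUAGAUGGCUCAUUCGAAUUCCAAACGGUAGUAACAGGCCAAG-3'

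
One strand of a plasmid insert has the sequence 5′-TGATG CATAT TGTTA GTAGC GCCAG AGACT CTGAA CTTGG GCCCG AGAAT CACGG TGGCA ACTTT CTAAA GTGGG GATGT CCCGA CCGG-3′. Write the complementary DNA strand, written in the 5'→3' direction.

The complement of TGATGCATATTGTTAGTAGCGCCAGAGACTCTGAACTTGGGCCCGAGAATCACGGTGGCAACTTTCTAAAGTGGGGATGTCCCGACCGG is ACTACGTATAACAATCATCGCGGTCTCTGAGACTTGAACCCGGGCTCTTAGTGCCACCGTTGAAAGATTTCACCCCTACAGGGCTGGCC (A↔T, G↔C). DNA strands are antiparallel, so the complementary strand runs 3'→5'; reversing gives the 5'→3' form.

5'-CCGGTCGGGACATCCCCACTTTAGAAAGTTGCCACCGTGATTCTCGGGCCCAAGTTCAGAGTCTCTGGCGCTACTAACAATATGCATCA-3'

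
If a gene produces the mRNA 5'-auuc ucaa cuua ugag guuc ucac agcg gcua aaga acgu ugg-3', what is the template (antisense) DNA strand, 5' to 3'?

Replace U with T to get the coding DNA strand: ATTCTCAACTTATGAGGTTCTCACAGCGGCTAAAGAACGTTGG. The template strand is its reverse complement (complement TAAGAGTTGAATACTCCAAGAGTGTCGCCGATTTCTTGCAACC, then reverse).

5'-CCAACGTTCTTTAGCCGCTGTGAGAACCTCATAAGTTGAGAAT-3'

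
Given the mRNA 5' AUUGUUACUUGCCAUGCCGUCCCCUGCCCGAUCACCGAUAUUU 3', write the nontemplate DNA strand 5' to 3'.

5'-ATTGTTACTTGCCATGCCGTCCCCTGCCCGATCACCGATATTT-3'

The coding DNA strand has the same 5'→3' sequence as the mRNA with U replaced by T.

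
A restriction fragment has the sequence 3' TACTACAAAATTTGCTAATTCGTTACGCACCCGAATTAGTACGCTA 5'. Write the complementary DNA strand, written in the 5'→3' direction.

The strand is given 3'→5', so its complement runs 5'→3' in the same left-to-right order: pair each base A↔T, G↔C.

5'-ATGATGTTTTAAACGATTAAGCAATGCGTGGGCTTAATCATGCGAT-3'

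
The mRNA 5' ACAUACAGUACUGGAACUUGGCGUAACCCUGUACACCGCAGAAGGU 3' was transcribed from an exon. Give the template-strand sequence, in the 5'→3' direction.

Replace U with T to get the coding DNA strand: ACATACAGTACTGGAACTTGGCGTAACCCTGTACACCGCAGAAGGT. The template strand is its reverse complement (complement TGTATGTCATGACCTTGAACCGCATTGGGACATGTGGCGTCTTCCA, then reverse).

5′-ACCTTCTGCGGTGTACAGGGTTACGCCAAGTTCCAGTACTGTATGT-3′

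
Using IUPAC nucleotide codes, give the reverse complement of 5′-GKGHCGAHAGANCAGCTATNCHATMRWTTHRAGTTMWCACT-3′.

5′-AGTGWKAACTYDAAWYKATDGNATAGCTGNTCTDTCGDCMC-3′

Standard pairs A↔T, G↔C; ambiguity codes pair R↔Y, M↔K, W↔W, H↔D, N↔N. Complement (CMCDGCTDTCTNGTCGATANGDTAKYWAADYTCAAKWGTGA), then reverse for 5'→3'.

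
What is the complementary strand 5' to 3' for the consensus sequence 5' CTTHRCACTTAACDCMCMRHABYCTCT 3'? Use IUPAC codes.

5'-AGAGRVTDYKGKGHGTTAAGTGYDAAG-3'

Standard pairs A↔T, G↔C; ambiguity codes pair R↔Y, M↔K, B↔V, D↔H. Complement (GAADYGTGAATTGHGKGKYDTVRGAGA), then reverse for 5'→3'.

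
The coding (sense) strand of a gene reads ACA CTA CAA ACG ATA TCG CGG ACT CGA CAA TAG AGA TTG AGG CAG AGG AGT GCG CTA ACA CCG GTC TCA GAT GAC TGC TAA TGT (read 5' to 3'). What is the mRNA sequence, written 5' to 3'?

5'-ACACUACAAACGAUAUCGCGGACUCGACAAUAGAGAUUGAGGCAGAGGAGUGCGCUAACACCGGUCUCAGAUGACUGCUAAUGU-3'

The mRNA is synthesized from the template strand, so it matches the coding strand with T replaced by U.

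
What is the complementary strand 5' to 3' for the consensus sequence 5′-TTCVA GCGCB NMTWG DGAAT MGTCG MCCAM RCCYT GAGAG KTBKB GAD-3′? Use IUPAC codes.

Standard pairs A↔T, G↔C; ambiguity codes pair R↔Y, M↔K, W↔W, B↔V, D↔H, N↔N. Complement (AAGBTCGCGVNKAWCHCTTAKCAGCKGGTKYGGRACTCTCMAVMVCTH), then reverse for 5'→3'.

5'-HTCVMVAMCTCTCARGGYKTGGKCGACKATTCHCWAKNVGCGCTBGAA-3'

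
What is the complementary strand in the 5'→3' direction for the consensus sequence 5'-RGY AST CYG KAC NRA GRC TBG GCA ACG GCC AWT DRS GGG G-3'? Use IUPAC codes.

5'-CCCCSYHAWTGGCCGTTGCCVAGYCTYNGTMCRGASTRCY-3'

Standard pairs A↔T, G↔C; ambiguity codes pair R↔Y, K↔M, W↔W, S↔S, B↔V, D↔H, N↔N. Complement (YCRTSAGRCMTGNYTCYGAVCCGTTGCCGGTWAHYSCCCC), then reverse for 5'→3'.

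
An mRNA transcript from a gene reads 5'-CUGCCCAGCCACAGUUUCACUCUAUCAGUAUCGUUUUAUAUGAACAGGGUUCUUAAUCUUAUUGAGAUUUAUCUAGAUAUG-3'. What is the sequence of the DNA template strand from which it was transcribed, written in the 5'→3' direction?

Replace U with T to get the coding DNA strand: CTGCCCAGCCACAGTTTCACTCTATCAGTATCGTTTTATATGAACAGGGTTCTTAATCTTATTGAGATTTATCTAGATATG. The template strand is its reverse complement (complement GACGGGTCGGTGTCAAAGTGAGATAGTCATAGCAAAATATACTTGTCCCAAGAATTAGAATAACTCTAAATAGATCTATAC, then reverse).

5'-CATATCTAGATAAATCTCAATAAGATTAAGAACCCTGTTCATATAAAACGATACTGATAGAGTGAAACTGTGGCTGGGCAG-3'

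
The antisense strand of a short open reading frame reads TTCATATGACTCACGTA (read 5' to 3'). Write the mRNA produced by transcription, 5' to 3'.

5'-UACGUGAGUCAUAUGAA-3'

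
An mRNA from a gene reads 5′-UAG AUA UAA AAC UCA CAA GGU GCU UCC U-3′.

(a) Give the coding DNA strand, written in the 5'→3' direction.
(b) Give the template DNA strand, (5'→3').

(a) 5′-TAGATATAAAACTCACAAGGTGCTTCCT-3′
(b) 5'-AGGAAGCACCTTGTGAGTTTTATATCTA-3'

(a) The coding strand matches the mRNA with U→T.
(b) The template strand is the reverse complement of the coding strand.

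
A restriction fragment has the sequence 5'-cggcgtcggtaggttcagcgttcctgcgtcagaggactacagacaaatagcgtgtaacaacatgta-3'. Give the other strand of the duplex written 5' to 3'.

5'-TACATGTTGTTACACGCTATTTGTCTGTAGTCCTCTGACGCAGGAACGCTGAACCTACCGACGCCG-3'

Pairing A↔T and G↔C gives GCCGCAGCCATCCAAGTCGCAAGGACGCAGTCTCCTGATGTCTGTTTATCGCACATTGTTGTACAT, running 3'→5'. Reverse for the 5'→3' convention.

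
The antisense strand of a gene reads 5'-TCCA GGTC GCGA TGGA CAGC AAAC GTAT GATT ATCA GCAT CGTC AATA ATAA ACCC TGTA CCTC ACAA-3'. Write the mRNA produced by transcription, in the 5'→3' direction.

5'-UUGUGAGGUACAGGGUUUAUUAUUGACGAUGCUGAUAAUCAUACGUUUGCUGUCCAUCGCGACCUGGA-3'

The mRNA has the sequence of the coding strand (reverse complement of the template) with T→U. Reverse complement of TCCAGGTCGCGATGGACAGCAAACGTATGATTATCAGCATCGTCAATAATAAACCCTGTACCTCACAA is TTGTGAGGTACAGGGTTTATTATTGACGATGCTGATAATCATACGTTTGCTGTCCATCGCGACCTGGA; then T→U.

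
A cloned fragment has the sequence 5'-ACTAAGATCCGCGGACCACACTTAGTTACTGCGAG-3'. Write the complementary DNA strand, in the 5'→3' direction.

5'-CTCGCAGTAACTAAGTGTGGTCCGCGGATCTTAGT-3'

Pairing A↔T and G↔C gives TGATTCTAGGCGCCTGGTGTGAATCAATGACGCTC, running 3'→5'. Reverse for the 5'→3' convention.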